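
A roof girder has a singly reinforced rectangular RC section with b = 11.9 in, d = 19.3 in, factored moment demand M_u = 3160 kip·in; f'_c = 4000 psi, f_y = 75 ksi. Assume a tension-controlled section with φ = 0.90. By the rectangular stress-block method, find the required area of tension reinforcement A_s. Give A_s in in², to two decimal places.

M_n = M_u/φ = 3160/0.90 = 3511.11 kip·in.
From M_n = 0.85 f'_c a b (d − a/2):
a = d − √(d² − 2M_n/(0.85 f'_c b)) = 19.3 − √(19.3² − 2 × 3511.11/(0.85 × 4 × 11.9)) = 5.196 in.
A_s = 0.85 f'_c a b / f_y = 0.85 × 4 × 5.196 × 11.9 / 75 = 2.803 in².

A_s ≈ 2.80 in²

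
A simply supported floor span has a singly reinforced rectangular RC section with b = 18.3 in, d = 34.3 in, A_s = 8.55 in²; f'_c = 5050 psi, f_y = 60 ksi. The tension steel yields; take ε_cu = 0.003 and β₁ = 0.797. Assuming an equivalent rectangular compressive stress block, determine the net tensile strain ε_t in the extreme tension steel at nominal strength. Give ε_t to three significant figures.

a = A_s f_y/(0.85 f'_c b) = 6.531 in.
β₁ = 0.797, so c = a/β₁ = 6.531/0.797 = 8.194 in.
From the linear strain diagram with ε_cu = 0.003: ε_t = 0.003 (d − c)/c = 0.003 × (34.3 − 8.194)/8.194 = 0.00956.
Since ε_t ≥ 0.005, the section is tension-controlled.

ε_t ≈ 0.00956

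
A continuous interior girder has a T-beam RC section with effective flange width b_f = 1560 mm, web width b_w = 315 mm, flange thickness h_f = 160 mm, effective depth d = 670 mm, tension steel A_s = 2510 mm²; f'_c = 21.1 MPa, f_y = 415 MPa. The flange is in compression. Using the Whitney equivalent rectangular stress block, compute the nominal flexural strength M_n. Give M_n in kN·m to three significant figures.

M_n ≈ 679 kN·m

Tension: T = A_s f_y = 2510 × 415 = 1041650 N.
Try a within the flange: a = T/(0.85 f'_c b_f) = 1041650/(0.85 × 21.1 × 1560) = 37.23 mm.
Since a = 37.23 ≤ h_f = 160 mm, the stress block lies entirely in the flange; analyse as a rectangular beam of width b_f.
M_n = T(d − a/2) = 1041650 × (670 − 18.615) = 678.52 × 10⁶ N·mm.
M_n = 678.52 kN·m.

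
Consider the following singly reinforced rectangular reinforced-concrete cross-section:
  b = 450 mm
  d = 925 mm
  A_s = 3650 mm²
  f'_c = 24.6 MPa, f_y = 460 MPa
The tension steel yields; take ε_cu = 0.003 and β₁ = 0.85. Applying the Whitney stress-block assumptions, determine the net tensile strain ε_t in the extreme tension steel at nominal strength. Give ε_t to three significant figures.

a = A_s f_y/(0.85 f'_c b) = 178.44 mm.
β₁ = 0.85, so c = a/β₁ = 178.44/0.85 = 209.93 mm.
From the linear strain diagram with ε_cu = 0.003: ε_t = 0.003 (d − c)/c = 0.003 × (925 − 209.93)/209.93 = 0.0102.
Since ε_t ≥ 0.005, the section is tension-controlled.

ε_t ≈ 0.0102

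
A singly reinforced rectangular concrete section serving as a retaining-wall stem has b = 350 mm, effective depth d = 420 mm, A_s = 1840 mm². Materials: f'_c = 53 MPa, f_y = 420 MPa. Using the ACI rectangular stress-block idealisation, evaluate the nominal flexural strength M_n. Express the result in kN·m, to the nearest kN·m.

T = A_s f_y = 1840 × 420 = 772800 N = 772.8 kN.
From C = T: a = T/(0.85 f'_c b) = 772800/(0.85 × 53 × 350) = 49.01 mm.
M_n = T(d − a/2) = 772.8 kN × (420 − 24.505) mm = 305.64 kN·m.

M_n ≈ 306 kN·m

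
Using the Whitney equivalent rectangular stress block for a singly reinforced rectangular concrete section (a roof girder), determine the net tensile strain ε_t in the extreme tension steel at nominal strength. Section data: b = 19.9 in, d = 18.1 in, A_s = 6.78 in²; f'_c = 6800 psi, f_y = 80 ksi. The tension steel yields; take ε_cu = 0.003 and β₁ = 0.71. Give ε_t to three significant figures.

ε_t ≈ 0.00518

a = A_s f_y/(0.85 f'_c b) = 4.716 in.
β₁ = 0.71, so c = a/β₁ = 4.716/0.71 = 6.642 in.
From the linear strain diagram with ε_cu = 0.003: ε_t = 0.003 (d − c)/c = 0.003 × (18.1 − 6.642)/6.642 = 0.00518.
Since ε_t ≥ 0.005, the section is tension-controlled.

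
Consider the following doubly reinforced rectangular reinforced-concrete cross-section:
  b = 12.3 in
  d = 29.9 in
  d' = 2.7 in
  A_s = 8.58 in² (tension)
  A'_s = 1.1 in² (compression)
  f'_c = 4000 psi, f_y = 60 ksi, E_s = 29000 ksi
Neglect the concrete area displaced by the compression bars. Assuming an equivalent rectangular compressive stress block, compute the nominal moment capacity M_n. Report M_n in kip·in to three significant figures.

Assume both steels yield.
a = (A_s − A'_s) f_y/(0.85 f'_c b) = (8.58 − 1.1) × 60/(0.85 × 4 × 12.3) = 10.732 in.
c = a/β₁ = 10.732/0.85 = 12.626 in; ε'_s = 0.003(c − d')/c = 0.0024 ≥ ε_y = 0.0021, so the compression steel yields.
M_n = (A_s − A'_s) f_y (d − a/2) + A'_s f_y (d − d') = 448.8 × (29.9 − 5.366) + 66 × (29.9 − 2.7) = 11010.9 + 1795.2 = 12806.1 kip·in.

M_n ≈ 12800 kip·in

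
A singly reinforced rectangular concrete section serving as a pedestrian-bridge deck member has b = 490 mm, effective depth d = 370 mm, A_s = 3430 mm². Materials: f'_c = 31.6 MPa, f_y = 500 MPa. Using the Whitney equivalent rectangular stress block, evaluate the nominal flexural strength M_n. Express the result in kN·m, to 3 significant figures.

T = A_s f_y = 3430 × 500 = 1715000 N = 1715 kN.
From C = T: a = T/(0.85 f'_c b) = 1715000/(0.85 × 31.6 × 490) = 130.31 mm.
M_n = T(d − a/2) = 1715 kN × (370 − 65.155) mm = 522.81 kN·m.

M_n ≈ 523 kN·m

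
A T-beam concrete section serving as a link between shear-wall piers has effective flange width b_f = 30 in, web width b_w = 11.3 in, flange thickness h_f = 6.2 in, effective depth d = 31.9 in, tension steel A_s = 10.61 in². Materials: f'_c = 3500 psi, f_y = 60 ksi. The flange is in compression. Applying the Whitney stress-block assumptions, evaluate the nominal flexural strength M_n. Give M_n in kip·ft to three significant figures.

M_n ≈ 1500 kip·ft

Tension: T = A_s f_y = 10.61 × 60 = 636.6 kips.
Try a within the flange: a = T/(0.85 f'_c b_f) = 636.6/(0.85 × 3.5 × 30) = 7.133 in.
a = 7.133 > h_f = 6.2 in: the block extends into the web. Split into flange-overhang and web parts.
C_f = 0.85 f'_c (b_f − b_w) h_f = 0.85 × 3.5 × (30 − 11.3) × 6.2 = 344.9 kips.
Remaining web compression depth: a_w = (T − C_f)/(0.85 f'_c b_w) = (636.6 − 344.9)/(0.85 × 3.5 × 11.3) = 8.677 in.
M_n = C_f(d − h_f/2) + (T − C_f)(d − a_w/2) = 344.9 × (31.9 − 3.1) + 291.7 × (31.9 − 4.3385) = 9933.1 + 8039.7 = 17972.8 kip·in.
M_n = 17972.8/12 = 1497.73 kip·ft.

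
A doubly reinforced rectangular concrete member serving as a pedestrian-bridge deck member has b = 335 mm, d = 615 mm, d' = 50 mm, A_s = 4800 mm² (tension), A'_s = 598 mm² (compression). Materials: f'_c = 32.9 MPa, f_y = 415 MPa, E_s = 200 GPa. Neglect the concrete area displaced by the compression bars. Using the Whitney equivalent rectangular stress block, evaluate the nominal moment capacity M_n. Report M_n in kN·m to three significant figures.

Assume both tension and compression steel yield.
Net tension couple steel: A_s − A'_s = 4202 mm².
a = (A_s − A'_s) f_y / (0.85 f'_c b) = 1743830/(0.85 × 32.9 × 335) = 186.14 mm.
c = a/β₁ = 186.14/0.815 = 228.39 mm; ε'_s = 0.003(c − d')/c = 0.0023 ≥ f_y/E_s = 0.0021, so compression steel does yield.
M_n = (A_s − A'_s) f_y (d − a/2) + A'_s f_y (d − d') = [1743830 × (615 − 93.07) + 248170 × (615 − 50)] × 10⁻⁶ = 910.16 + 140.22 = 1050.38 kN·m.

M_n ≈ 1050 kN·m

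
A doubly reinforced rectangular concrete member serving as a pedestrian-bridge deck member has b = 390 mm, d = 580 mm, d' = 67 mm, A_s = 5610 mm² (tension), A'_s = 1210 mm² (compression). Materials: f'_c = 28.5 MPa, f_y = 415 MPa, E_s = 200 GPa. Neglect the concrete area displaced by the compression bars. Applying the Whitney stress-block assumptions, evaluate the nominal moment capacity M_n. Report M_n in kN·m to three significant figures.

M_n ≈ 1140 kN·m

Assume both tension and compression steel yield.
Net tension couple steel: A_s − A'_s = 4400 mm².
a = (A_s − A'_s) f_y / (0.85 f'_c b) = 1826000/(0.85 × 28.5 × 390) = 193.27 mm.
c = a/β₁ = 193.27/0.846 = 228.45 mm; ε'_s = 0.003(c − d')/c = 0.0021 ≥ f_y/E_s = 0.0021, so compression steel does yield.
M_n = (A_s − A'_s) f_y (d − a/2) + A'_s f_y (d − d') = [1826000 × (580 − 96.635) + 502150 × (580 − 67)] × 10⁻⁶ = 882.62 + 257.60 = 1140.22 kN·m.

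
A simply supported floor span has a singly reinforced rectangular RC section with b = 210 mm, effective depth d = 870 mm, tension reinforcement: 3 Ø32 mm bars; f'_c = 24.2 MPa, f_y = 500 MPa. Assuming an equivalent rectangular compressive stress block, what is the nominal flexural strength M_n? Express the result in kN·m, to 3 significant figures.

M_n ≈ 881 kN·m

A_s = 3 × 804 = 2412 mm².
T = A_s f_y = 2412 × 500 = 1206000 N = 1206 kN.
From C = T: a = T/(0.85 f'_c b) = 1206000/(0.85 × 24.2 × 210) = 279.19 mm.
M_n = T(d − a/2) = 1206 kN × (870 − 139.595) mm = 880.87 kN·m.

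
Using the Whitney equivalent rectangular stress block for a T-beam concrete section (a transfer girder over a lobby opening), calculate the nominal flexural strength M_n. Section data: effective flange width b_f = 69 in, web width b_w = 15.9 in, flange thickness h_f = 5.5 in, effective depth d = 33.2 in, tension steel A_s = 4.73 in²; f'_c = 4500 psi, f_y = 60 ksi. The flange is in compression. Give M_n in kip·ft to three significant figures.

M_n ≈ 772 kip·ft

Tension: T = A_s f_y = 4.73 × 60 = 283.8 kips.
Try a within the flange: a = T/(0.85 f'_c b_f) = 283.8/(0.85 × 4.5 × 69) = 1.075 in.
Since a = 1.075 ≤ h_f = 5.5 in, the stress block lies entirely in the flange; analyse as a rectangular beam of width b_f.
M_n = T(d − a/2) = 283.8 × (33.2 − 0.5375) = 9269.6 kip·in.
M_n = 9269.6/12 = 772.47 kip·ft.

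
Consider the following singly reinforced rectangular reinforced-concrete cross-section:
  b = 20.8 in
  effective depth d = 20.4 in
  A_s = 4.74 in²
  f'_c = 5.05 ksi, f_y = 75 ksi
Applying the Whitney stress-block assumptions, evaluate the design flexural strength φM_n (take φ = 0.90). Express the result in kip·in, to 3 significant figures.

φM_n ≈ 5890 kip·in

T = A_s f_y = 4.74 × 75 = 355.5 kips.
a = T/(0.85 f'_c b) = 355.5/(0.85 × 5.05 × 20.8) = 3.982 in.
M_n = T(d − a/2) = 355.5 × (20.4 − 1.991) = 6544.4 kip·in.
φM_n = 0.90 × 6544.4 = 5890.0 kip·in.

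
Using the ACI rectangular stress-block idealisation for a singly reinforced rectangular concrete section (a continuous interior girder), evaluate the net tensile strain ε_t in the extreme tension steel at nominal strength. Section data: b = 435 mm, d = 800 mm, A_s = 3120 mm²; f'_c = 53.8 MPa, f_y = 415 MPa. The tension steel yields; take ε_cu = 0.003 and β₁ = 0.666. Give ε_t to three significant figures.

ε_t ≈ 0.0216

a = A_s f_y/(0.85 f'_c b) = 65.09 mm.
β₁ = 0.666, so c = a/β₁ = 65.09/0.666 = 97.73 mm.
From the linear strain diagram with ε_cu = 0.003: ε_t = 0.003 (d − c)/c = 0.003 × (800 − 97.73)/97.73 = 0.0216.
Since ε_t ≥ 0.005, the section is tension-controlled.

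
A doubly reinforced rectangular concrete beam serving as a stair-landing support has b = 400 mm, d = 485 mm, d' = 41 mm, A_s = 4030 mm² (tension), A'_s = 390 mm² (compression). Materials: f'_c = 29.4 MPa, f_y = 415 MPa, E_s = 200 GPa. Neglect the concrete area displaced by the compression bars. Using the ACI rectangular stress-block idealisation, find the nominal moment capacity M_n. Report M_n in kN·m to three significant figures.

Assume both tension and compression steel yield.
Net tension couple steel: A_s − A'_s = 3640 mm².
a = (A_s − A'_s) f_y / (0.85 f'_c b) = 1510600/(0.85 × 29.4 × 400) = 151.12 mm.
c = a/β₁ = 151.12/0.84 = 179.90 mm; ε'_s = 0.003(c − d')/c = 0.0023 ≥ f_y/E_s = 0.0021, so compression steel does yield.
M_n = (A_s − A'_s) f_y (d − a/2) + A'_s f_y (d − d') = [1510600 × (485 − 75.56) + 161850 × (485 − 41)] × 10⁻⁶ = 618.50 + 71.86 = 690.36 kN·m.

M_n ≈ 690 kN·m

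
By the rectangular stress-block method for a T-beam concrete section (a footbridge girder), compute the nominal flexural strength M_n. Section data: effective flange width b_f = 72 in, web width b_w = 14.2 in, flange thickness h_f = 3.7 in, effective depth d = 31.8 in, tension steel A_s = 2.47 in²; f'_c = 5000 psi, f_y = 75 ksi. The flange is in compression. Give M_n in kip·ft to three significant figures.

Tension: T = A_s f_y = 2.47 × 75 = 185.25 kips.
Try a within the flange: a = T/(0.85 f'_c b_f) = 185.25/(0.85 × 5 × 72) = 0.605 in.
Since a = 0.605 ≤ h_f = 3.7 in, the stress block lies entirely in the flange; analyse as a rectangular beam of width b_f.
M_n = T(d − a/2) = 185.25 × (31.8 − 0.3025) = 5834.9 kip·in.
M_n = 5834.9/12 = 486.24 kip·ft.

M_n ≈ 486 kip·ft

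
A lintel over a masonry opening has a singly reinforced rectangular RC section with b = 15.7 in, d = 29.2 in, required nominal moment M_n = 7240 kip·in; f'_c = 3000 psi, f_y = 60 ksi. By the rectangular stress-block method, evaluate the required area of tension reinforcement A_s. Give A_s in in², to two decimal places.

From M_n = 0.85 f'_c a b (d − a/2):
a = d − √(d² − 2M_n/(0.85 f'_c b)) = 29.2 − √(29.2² − 2 × 7240/(0.85 × 3 × 15.7)) = 7.042 in.
A_s = 0.85 f'_c a b / f_y = 0.85 × 3 × 7.042 × 15.7 / 60 = 4.699 in².

A_s ≈ 4.70 in²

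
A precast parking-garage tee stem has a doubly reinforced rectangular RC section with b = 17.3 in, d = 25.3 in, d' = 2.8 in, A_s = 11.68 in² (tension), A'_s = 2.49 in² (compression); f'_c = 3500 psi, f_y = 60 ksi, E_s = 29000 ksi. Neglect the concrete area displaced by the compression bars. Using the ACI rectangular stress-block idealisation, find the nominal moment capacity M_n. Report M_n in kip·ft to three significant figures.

Assume both steels yield.
a = (A_s − A'_s) f_y/(0.85 f'_c b) = (11.68 − 2.49) × 60/(0.85 × 3.5 × 17.3) = 10.714 in.
c = a/β₁ = 10.714/0.85 = 12.605 in; ε'_s = 0.003(c − d')/c = 0.0023 ≥ ε_y = 0.0021, so the compression steel yields.
M_n = (A_s − A'_s) f_y (d − a/2) + A'_s f_y (d − d') = 551.4 × (25.3 − 5.357) + 149.4 × (25.3 − 2.8) = 10996.6 + 3361.5 = 14358.1 kip·in = 14358.1/12 = 1196.51 kip·ft.

M_n ≈ 1200 kip·ft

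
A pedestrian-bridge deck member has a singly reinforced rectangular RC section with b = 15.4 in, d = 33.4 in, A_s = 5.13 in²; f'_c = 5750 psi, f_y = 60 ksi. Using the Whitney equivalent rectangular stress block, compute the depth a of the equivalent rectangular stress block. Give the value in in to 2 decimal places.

a ≈ 4.09 in

T = A_s f_y = 5.13 × 60 = 307.8 kips.
a = T/(0.85 f'_c b) = 307.8/(0.85 × 5.75 × 15.4) = 4.09 in.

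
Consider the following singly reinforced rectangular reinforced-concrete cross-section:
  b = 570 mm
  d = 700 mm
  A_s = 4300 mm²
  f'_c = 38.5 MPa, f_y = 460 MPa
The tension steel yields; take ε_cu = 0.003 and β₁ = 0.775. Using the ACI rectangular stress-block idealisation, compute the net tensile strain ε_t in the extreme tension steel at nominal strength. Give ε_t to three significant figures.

ε_t ≈ 0.0123

a = A_s f_y/(0.85 f'_c b) = 106.04 mm.
β₁ = 0.775, so c = a/β₁ = 106.04/0.775 = 136.83 mm.
From the linear strain diagram with ε_cu = 0.003: ε_t = 0.003 (d − c)/c = 0.003 × (700 − 136.83)/136.83 = 0.0123.
Since ε_t ≥ 0.005, the section is tension-controlled.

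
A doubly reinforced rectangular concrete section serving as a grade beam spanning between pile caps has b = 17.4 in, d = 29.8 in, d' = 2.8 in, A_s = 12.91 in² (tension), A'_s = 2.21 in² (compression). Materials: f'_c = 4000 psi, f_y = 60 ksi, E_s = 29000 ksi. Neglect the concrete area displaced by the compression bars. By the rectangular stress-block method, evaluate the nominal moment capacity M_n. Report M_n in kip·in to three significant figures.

Assume both steels yield.
a = (A_s − A'_s) f_y/(0.85 f'_c b) = (12.91 − 2.21) × 60/(0.85 × 4 × 17.4) = 10.852 in.
c = a/β₁ = 10.852/0.85 = 12.767 in; ε'_s = 0.003(c − d')/c = 0.0023 ≥ ε_y = 0.0021, so the compression steel yields.
M_n = (A_s − A'_s) f_y (d − a/2) + A'_s f_y (d − d') = 642 × (29.8 − 5.426) + 132.6 × (29.8 − 2.8) = 15648.1 + 3580.2 = 19228.3 kip·in.

M_n ≈ 19200 kip·in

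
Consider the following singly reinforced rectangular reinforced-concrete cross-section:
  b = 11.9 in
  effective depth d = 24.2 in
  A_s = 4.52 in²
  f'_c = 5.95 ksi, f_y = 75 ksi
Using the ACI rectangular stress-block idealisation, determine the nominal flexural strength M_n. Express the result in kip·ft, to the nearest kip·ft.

M_n ≈ 604 kip·ft

T = A_s f_y = 4.52 × 75 = 339 kips.
a = T/(0.85 f'_c b) = 339/(0.85 × 5.95 × 11.9) = 5.633 in.
M_n = T(d − a/2) = 339 × (24.2 − 2.8165) = 7249.0 kip·in = 7249.0/12 = 604.08 kip·ft.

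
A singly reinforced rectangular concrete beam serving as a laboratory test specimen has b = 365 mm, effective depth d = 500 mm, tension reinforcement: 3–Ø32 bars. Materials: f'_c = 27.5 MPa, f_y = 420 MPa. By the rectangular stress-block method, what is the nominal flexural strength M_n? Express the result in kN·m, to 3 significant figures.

A_s = 3 × 804 = 2412 mm².
T = A_s f_y = 2412 × 420 = 1013040 N = 1013.04 kN.
From C = T: a = T/(0.85 f'_c b) = 1013040/(0.85 × 27.5 × 365) = 118.74 mm.
M_n = T(d − a/2) = 1013.04 kN × (500 − 59.37) mm = 446.38 kN·m.

M_n ≈ 446 kN·m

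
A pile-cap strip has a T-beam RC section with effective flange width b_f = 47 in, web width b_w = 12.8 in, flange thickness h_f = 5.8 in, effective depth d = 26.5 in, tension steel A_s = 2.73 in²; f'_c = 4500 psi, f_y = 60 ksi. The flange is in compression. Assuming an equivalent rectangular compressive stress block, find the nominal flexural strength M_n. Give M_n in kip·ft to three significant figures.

M_n ≈ 356 kip·ft

Tension: T = A_s f_y = 2.73 × 60 = 163.8 kips.
Try a within the flange: a = T/(0.85 f'_c b_f) = 163.8/(0.85 × 4.5 × 47) = 0.911 in.
Since a = 0.911 ≤ h_f = 5.8 in, the stress block lies entirely in the flange; analyse as a rectangular beam of width b_f.
M_n = T(d − a/2) = 163.8 × (26.5 − 0.4555) = 4266.1 kip·in.
M_n = 4266.1/12 = 355.51 kip·ft.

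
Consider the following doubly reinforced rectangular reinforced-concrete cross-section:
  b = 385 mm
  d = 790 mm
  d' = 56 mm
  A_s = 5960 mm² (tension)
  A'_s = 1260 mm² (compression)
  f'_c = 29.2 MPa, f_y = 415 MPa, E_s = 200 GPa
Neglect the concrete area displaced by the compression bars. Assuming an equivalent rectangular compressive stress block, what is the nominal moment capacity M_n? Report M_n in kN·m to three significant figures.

M_n ≈ 1730 kN·m

Assume both tension and compression steel yield.
Net tension couple steel: A_s − A'_s = 4700 mm².
a = (A_s − A'_s) f_y / (0.85 f'_c b) = 1950500/(0.85 × 29.2 × 385) = 204.12 mm.
c = a/β₁ = 204.12/0.841 = 242.71 mm; ε'_s = 0.003(c − d')/c = 0.0023 ≥ f_y/E_s = 0.0021, so compression steel does yield.
M_n = (A_s − A'_s) f_y (d − a/2) + A'_s f_y (d − d') = [1950500 × (790 − 102.06) + 522900 × (790 − 56)] × 10⁻⁶ = 1341.83 + 383.81 = 1725.64 kN·m.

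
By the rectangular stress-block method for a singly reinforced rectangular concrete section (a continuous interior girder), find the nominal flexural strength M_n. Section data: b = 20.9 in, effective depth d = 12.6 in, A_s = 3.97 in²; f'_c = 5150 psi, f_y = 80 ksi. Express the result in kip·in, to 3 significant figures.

T = A_s f_y = 3.97 × 80 = 317.6 kips.
a = T/(0.85 f'_c b) = 317.6/(0.85 × 5.15 × 20.9) = 3.471 in.
M_n = T(d − a/2) = 317.6 × (12.6 − 1.7355) = 3450.6 kip·in.

M_n ≈ 3450 kip·in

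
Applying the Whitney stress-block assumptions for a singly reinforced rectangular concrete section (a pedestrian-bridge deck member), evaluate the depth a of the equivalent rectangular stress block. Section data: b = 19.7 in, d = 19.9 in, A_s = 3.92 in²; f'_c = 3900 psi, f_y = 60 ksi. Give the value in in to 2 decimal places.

T = A_s f_y = 3.92 × 60 = 235.2 kips.
a = T/(0.85 f'_c b) = 235.2/(0.85 × 3.9 × 19.7) = 3.60 in.

a ≈ 3.60 in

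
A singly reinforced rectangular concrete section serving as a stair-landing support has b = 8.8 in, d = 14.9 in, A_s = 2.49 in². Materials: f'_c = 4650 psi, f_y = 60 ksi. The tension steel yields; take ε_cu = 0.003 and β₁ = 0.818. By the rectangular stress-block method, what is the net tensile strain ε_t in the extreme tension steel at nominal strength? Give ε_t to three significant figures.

a = A_s f_y/(0.85 f'_c b) = 4.295 in.
β₁ = 0.818, so c = a/β₁ = 4.295/0.818 = 5.251 in.
From the linear strain diagram with ε_cu = 0.003: ε_t = 0.003 (d − c)/c = 0.003 × (14.9 − 5.251)/5.251 = 0.00551.
Since ε_t ≥ 0.005, the section is tension-controlled.

ε_t ≈ 0.00551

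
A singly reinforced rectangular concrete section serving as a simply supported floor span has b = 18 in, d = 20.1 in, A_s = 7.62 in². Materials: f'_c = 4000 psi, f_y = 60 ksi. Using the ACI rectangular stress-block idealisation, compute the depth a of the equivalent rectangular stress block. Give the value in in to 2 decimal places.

T = A_s f_y = 7.62 × 60 = 457.2 kips.
a = T/(0.85 f'_c b) = 457.2/(0.85 × 4 × 18) = 7.47 in.

a ≈ 7.47 in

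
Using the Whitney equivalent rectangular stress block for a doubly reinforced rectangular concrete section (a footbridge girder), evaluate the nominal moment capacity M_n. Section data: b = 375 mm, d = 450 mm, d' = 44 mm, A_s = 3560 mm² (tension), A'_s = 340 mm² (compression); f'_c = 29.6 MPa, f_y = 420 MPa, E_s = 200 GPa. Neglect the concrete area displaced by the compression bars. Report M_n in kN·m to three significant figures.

M_n ≈ 570 kN·m

Assume both tension and compression steel yield.
Net tension couple steel: A_s − A'_s = 3220 mm².
a = (A_s − A'_s) f_y / (0.85 f'_c b) = 1352400/(0.85 × 29.6 × 375) = 143.34 mm.
c = a/β₁ = 143.34/0.839 = 170.85 mm; ε'_s = 0.003(c − d')/c = 0.0022 ≥ f_y/E_s = 0.0021, so compression steel does yield.
M_n = (A_s − A'_s) f_y (d − a/2) + A'_s f_y (d − d') = [1352400 × (450 − 71.67) + 142800 × (450 − 44)] × 10⁻⁶ = 511.65 + 57.98 = 569.63 kN·m.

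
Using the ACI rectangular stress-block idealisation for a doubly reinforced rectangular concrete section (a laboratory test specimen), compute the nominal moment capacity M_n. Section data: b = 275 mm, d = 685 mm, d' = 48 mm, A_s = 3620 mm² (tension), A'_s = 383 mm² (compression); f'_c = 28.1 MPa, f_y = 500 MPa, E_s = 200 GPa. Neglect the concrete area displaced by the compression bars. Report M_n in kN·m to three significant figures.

M_n ≈ 1030 kN·m

Assume both tension and compression steel yield.
Net tension couple steel: A_s − A'_s = 3237 mm².
a = (A_s − A'_s) f_y / (0.85 f'_c b) = 1618500/(0.85 × 28.1 × 275) = 246.41 mm.
c = a/β₁ = 246.41/0.849 = 290.24 mm; ε'_s = 0.003(c − d')/c = 0.0025 ≥ f_y/E_s = 0.0025, so compression steel does yield.
M_n = (A_s − A'_s) f_y (d − a/2) + A'_s f_y (d − d') = [1618500 × (685 − 123.205) + 191500 × (685 − 48)] × 10⁻⁶ = 909.27 + 121.99 = 1031.26 kN·m.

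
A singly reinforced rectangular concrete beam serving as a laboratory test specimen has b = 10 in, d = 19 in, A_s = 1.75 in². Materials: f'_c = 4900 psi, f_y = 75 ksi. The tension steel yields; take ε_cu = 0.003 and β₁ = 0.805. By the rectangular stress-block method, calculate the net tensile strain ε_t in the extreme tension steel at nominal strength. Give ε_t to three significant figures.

a = A_s f_y/(0.85 f'_c b) = 3.151 in.
β₁ = 0.805, so c = a/β₁ = 3.151/0.805 = 3.914 in.
From the linear strain diagram with ε_cu = 0.003: ε_t = 0.003 (d − c)/c = 0.003 × (19 − 3.914)/3.914 = 0.0116.
Since ε_t ≥ 0.005, the section is tension-controlled.

ε_t ≈ 0.0116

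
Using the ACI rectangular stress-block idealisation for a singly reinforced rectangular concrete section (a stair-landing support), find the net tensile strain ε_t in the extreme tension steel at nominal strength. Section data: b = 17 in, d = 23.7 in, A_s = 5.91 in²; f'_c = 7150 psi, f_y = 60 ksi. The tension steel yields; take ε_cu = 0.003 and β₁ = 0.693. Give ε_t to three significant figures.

a = A_s f_y/(0.85 f'_c b) = 3.432 in.
β₁ = 0.693, so c = a/β₁ = 3.432/0.693 = 4.952 in.
From the linear strain diagram with ε_cu = 0.003: ε_t = 0.003 (d − c)/c = 0.003 × (23.7 − 4.952)/4.952 = 0.0114.
Since ε_t ≥ 0.005, the section is tension-controlled.

ε_t ≈ 0.0114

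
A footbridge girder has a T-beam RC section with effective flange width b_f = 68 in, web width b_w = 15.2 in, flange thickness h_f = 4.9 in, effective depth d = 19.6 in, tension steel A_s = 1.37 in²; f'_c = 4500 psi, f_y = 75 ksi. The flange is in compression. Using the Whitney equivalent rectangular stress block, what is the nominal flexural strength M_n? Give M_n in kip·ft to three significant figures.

M_n ≈ 166 kip·ft

Tension: T = A_s f_y = 1.37 × 75 = 102.75 kips.
Try a within the flange: a = T/(0.85 f'_c b_f) = 102.75/(0.85 × 4.5 × 68) = 0.395 in.
Since a = 0.395 ≤ h_f = 4.9 in, the stress block lies entirely in the flange; analyse as a rectangular beam of width b_f.
M_n = T(d − a/2) = 102.75 × (19.6 − 0.1975) = 1993.6 kip·in.
M_n = 1993.6/12 = 166.13 kip·ft.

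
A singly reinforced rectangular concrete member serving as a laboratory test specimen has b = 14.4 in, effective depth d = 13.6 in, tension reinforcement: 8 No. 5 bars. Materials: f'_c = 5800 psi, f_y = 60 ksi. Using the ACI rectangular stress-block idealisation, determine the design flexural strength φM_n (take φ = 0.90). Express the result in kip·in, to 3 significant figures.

φM_n ≈ 1680 kip·in

A_s = 8 × 0.31 = 2.48 in².
T = A_s f_y = 2.48 × 60 = 148.8 kips.
a = T/(0.85 f'_c b) = 148.8/(0.85 × 5.8 × 14.4) = 2.096 in.
M_n = T(d − a/2) = 148.8 × (13.6 − 1.048) = 1867.7 kip·in.
φM_n = 0.90 × 1867.7 = 1680.9 kip·in.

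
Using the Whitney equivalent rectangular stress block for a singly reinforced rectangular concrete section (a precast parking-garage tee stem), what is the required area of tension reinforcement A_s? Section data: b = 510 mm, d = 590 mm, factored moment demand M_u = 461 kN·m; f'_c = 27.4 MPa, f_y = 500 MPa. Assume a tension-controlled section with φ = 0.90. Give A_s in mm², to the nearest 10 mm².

M_n = M_u/φ = 461/0.90 = 512.222 kN·m.
With M_n = 0.85 f'_c a b (d − a/2), solve the quadratic for a:
a = d − √(d² − 2M_n/(0.85 f'_c b)) = 590 − √(590² − 2 × 512.222×10⁶/(0.85 × 27.4 × 510)) = 78.29 mm.
A_s = 0.85 f'_c a b / f_y = 0.85 × 27.4 × 78.29 × 510 / 500 = 1859.8 mm².

A_s ≈ 1860 mm²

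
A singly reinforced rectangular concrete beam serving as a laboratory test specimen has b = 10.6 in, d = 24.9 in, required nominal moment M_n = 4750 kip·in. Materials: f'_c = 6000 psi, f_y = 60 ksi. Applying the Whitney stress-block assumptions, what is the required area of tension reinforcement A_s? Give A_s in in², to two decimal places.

A_s ≈ 3.44 in²

From M_n = 0.85 f'_c a b (d − a/2):
a = d − √(d² − 2M_n/(0.85 f'_c b)) = 24.9 − √(24.9² − 2 × 4750/(0.85 × 6 × 10.6)) = 3.822 in.
A_s = 0.85 f'_c a b / f_y = 0.85 × 6 × 3.822 × 10.6 / 60 = 3.444 in².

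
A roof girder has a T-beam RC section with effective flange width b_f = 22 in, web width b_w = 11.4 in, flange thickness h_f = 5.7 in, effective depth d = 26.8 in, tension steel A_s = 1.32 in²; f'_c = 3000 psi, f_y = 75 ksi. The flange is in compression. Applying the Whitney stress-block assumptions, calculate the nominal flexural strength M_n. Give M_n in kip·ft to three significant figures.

Tension: T = A_s f_y = 1.32 × 75 = 99 kips.
Try a within the flange: a = T/(0.85 f'_c b_f) = 99/(0.85 × 3 × 22) = 1.765 in.
Since a = 1.765 ≤ h_f = 5.7 in, the stress block lies entirely in the flange; analyse as a rectangular beam of width b_f.
M_n = T(d − a/2) = 99 × (26.8 − 0.8825) = 2565.8 kip·in.
M_n = 2565.8/12 = 213.82 kip·ft.

M_n ≈ 214 kip·ft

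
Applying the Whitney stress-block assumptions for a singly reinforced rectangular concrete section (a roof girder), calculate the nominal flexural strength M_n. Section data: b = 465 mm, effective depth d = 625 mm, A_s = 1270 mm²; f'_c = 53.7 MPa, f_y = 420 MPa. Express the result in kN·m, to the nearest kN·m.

M_n ≈ 327 kN·m

T = A_s f_y = 1270 × 420 = 533400 N = 533.4 kN.
From C = T: a = T/(0.85 f'_c b) = 533400/(0.85 × 53.7 × 465) = 25.13 mm.
M_n = T(d − a/2) = 533.4 kN × (625 − 12.565) mm = 326.67 kN·m.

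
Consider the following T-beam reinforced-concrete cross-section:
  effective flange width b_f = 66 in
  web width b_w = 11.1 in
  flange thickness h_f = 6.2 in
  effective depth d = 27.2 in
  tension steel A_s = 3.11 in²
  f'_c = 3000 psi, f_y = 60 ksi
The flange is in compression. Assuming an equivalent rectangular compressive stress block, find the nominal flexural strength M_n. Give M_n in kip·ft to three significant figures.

Tension: T = A_s f_y = 3.11 × 60 = 186.6 kips.
Try a within the flange: a = T/(0.85 f'_c b_f) = 186.6/(0.85 × 3 × 66) = 1.109 in.
Since a = 1.109 ≤ h_f = 6.2 in, the stress block lies entirely in the flange; analyse as a rectangular beam of width b_f.
M_n = T(d − a/2) = 186.6 × (27.2 − 0.5545) = 4972.1 kip·in.
M_n = 4972.1/12 = 414.34 kip·ft.

M_n ≈ 414 kip·ft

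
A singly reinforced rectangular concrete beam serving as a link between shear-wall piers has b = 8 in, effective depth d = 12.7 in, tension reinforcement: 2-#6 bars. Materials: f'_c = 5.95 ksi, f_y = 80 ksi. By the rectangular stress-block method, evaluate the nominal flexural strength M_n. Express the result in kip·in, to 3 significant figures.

M_n ≈ 833 kip·in

A_s = 2 × 0.44 = 0.88 in².
T = A_s f_y = 0.88 × 80 = 70.4 kips.
a = T/(0.85 f'_c b) = 70.4/(0.85 × 5.95 × 8) = 1.740 in.
M_n = T(d − a/2) = 70.4 × (12.7 − 0.87) = 832.8 kip·in.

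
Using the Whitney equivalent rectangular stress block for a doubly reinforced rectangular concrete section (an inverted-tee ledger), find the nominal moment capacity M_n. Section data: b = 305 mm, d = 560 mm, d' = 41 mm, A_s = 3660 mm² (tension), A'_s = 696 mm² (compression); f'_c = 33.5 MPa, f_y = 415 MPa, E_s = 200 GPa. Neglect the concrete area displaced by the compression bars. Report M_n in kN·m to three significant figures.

Assume both tension and compression steel yield.
Net tension couple steel: A_s − A'_s = 2964 mm².
a = (A_s − A'_s) f_y / (0.85 f'_c b) = 1230060/(0.85 × 33.5 × 305) = 141.63 mm.
c = a/β₁ = 141.63/0.811 = 174.64 mm; ε'_s = 0.003(c − d')/c = 0.0023 ≥ f_y/E_s = 0.0021, so compression steel does yield.
M_n = (A_s − A'_s) f_y (d − a/2) + A'_s f_y (d − d') = [1230060 × (560 − 70.815) + 288840 × (560 − 41)] × 10⁻⁶ = 601.73 + 149.91 = 751.64 kN·m.

M_n ≈ 752 kN·m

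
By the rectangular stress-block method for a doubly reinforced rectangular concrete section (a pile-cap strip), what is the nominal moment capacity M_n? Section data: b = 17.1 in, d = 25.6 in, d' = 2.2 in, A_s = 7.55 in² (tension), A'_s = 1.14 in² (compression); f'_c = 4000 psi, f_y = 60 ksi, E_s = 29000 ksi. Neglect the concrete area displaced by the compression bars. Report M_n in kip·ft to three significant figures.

Assume both steels yield.
a = (A_s − A'_s) f_y/(0.85 f'_c b) = (7.55 − 1.14) × 60/(0.85 × 4 × 17.1) = 6.615 in.
c = a/β₁ = 6.615/0.85 = 7.782 in; ε'_s = 0.003(c − d')/c = 0.0022 ≥ ε_y = 0.0021, so the compression steel yields.
M_n = (A_s − A'_s) f_y (d − a/2) + A'_s f_y (d − d') = 384.6 × (25.6 − 3.3075) + 68.4 × (25.6 − 2.2) = 8573.7 + 1600.6 = 10174.3 kip·in = 10174.3/12 = 847.86 kip·ft.

M_n ≈ 848 kip·ft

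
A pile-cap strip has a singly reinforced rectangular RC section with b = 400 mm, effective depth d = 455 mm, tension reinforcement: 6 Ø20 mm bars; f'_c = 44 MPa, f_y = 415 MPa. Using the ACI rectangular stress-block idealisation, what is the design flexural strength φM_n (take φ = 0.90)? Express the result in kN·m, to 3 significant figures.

φM_n ≈ 302 kN·m

A_s = 6 × 314 = 1884 mm².
T = A_s f_y = 1884 × 415 = 781860 N = 781.86 kN.
From C = T: a = T/(0.85 f'_c b) = 781860/(0.85 × 44 × 400) = 52.26 mm.
M_n = T(d − a/2) = 781.86 kN × (455 − 26.13) mm = 335.32 kN·m.
φM_n = 0.90 × 335.32 = 301.79 kN·m.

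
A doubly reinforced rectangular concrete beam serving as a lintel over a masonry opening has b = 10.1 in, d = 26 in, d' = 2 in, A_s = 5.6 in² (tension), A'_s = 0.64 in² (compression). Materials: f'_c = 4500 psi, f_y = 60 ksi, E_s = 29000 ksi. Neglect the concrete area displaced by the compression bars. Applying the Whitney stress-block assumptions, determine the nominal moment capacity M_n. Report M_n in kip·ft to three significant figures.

Assume both steels yield.
a = (A_s − A'_s) f_y/(0.85 f'_c b) = (5.6 − 0.64) × 60/(0.85 × 4.5 × 10.1) = 7.703 in.
c = a/β₁ = 7.703/0.825 = 9.337 in; ε'_s = 0.003(c − d')/c = 0.0024 ≥ ε_y = 0.0021, so the compression steel yields.
M_n = (A_s − A'_s) f_y (d − a/2) + A'_s f_y (d − d') = 297.6 × (26 − 3.8515) + 38.4 × (26 − 2) = 6591.4 + 921.6 = 7513.0 kip·in = 7513.0/12 = 626.08 kip·ft.

M_n ≈ 626 kip·ft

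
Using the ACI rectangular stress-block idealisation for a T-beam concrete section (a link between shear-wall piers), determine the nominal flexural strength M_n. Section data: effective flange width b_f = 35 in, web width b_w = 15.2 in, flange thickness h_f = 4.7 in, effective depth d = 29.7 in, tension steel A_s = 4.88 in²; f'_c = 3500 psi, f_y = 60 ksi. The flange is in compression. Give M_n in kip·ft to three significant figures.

M_n ≈ 690 kip·ft

Tension: T = A_s f_y = 4.88 × 60 = 292.8 kips.
Try a within the flange: a = T/(0.85 f'_c b_f) = 292.8/(0.85 × 3.5 × 35) = 2.812 in.
Since a = 2.812 ≤ h_f = 4.7 in, the stress block lies entirely in the flange; analyse as a rectangular beam of width b_f.
M_n = T(d − a/2) = 292.8 × (29.7 − 1.406) = 8284.5 kip·in.
M_n = 8284.5/12 = 690.38 kip·ft.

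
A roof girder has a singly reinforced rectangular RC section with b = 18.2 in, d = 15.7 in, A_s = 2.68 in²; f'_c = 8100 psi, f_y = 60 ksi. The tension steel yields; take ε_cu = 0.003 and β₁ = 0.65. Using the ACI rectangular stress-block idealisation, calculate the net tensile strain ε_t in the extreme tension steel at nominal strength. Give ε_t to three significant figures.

a = A_s f_y/(0.85 f'_c b) = 1.283 in.
β₁ = 0.65, so c = a/β₁ = 1.283/0.65 = 1.974 in.
From the linear strain diagram with ε_cu = 0.003: ε_t = 0.003 (d − c)/c = 0.003 × (15.7 − 1.974)/1.974 = 0.0209.
Since ε_t ≥ 0.005, the section is tension-controlled.

ε_t ≈ 0.0209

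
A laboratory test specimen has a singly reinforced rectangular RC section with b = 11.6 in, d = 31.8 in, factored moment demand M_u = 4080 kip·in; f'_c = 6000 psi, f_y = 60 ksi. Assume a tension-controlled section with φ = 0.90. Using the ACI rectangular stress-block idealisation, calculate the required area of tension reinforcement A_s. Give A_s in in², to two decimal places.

M_n = M_u/φ = 4080/0.90 = 4533.33 kip·in.
From M_n = 0.85 f'_c a b (d − a/2):
a = d − √(d² − 2M_n/(0.85 f'_c b)) = 31.8 − √(31.8² − 2 × 4533.33/(0.85 × 6 × 11.6)) = 2.509 in.
A_s = 0.85 f'_c a b / f_y = 0.85 × 6 × 2.509 × 11.6 / 60 = 2.474 in².

A_s ≈ 2.47 in²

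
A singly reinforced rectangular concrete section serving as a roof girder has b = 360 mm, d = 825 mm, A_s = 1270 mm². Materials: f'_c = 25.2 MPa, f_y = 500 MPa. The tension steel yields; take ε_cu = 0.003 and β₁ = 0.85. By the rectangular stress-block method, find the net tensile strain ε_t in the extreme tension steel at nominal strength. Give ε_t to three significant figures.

ε_t ≈ 0.0225

a = A_s f_y/(0.85 f'_c b) = 82.35 mm.
β₁ = 0.85, so c = a/β₁ = 82.35/0.85 = 96.88 mm.
From the linear strain diagram with ε_cu = 0.003: ε_t = 0.003 (d − c)/c = 0.003 × (825 − 96.88)/96.88 = 0.0225.
Since ε_t ≥ 0.005, the section is tension-controlled.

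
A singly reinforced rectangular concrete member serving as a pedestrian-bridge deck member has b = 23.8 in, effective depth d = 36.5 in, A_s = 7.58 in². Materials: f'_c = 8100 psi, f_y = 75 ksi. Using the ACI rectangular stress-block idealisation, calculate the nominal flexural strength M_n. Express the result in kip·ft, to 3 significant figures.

M_n ≈ 1650 kip·ft

T = A_s f_y = 7.58 × 75 = 568.5 kips.
a = T/(0.85 f'_c b) = 568.5/(0.85 × 8.1 × 23.8) = 3.469 in.
M_n = T(d − a/2) = 568.5 × (36.5 − 1.7345) = 19764.2 kip·in = 19764.2/12 = 1647.02 kip·ft.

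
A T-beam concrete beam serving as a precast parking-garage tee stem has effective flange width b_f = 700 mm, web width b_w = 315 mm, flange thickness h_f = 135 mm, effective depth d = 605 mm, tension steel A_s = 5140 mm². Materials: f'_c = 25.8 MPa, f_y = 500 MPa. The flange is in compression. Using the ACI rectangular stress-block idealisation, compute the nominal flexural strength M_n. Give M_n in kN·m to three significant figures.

M_n ≈ 1330 kN·m

Tension: T = A_s f_y = 5140 × 500 = 2570000 N.
Try a within the flange: a = T/(0.85 f'_c b_f) = 2570000/(0.85 × 25.8 × 700) = 167.42 mm.
a = 167.42 > h_f = 135 mm: the block extends into the web. Split into flange-overhang and web parts.
C_f = 0.85 f'_c (b_f − b_w) h_f = 0.85 × 25.8 × (700 − 315) × 135 = 1139812 N.
Remaining web compression depth: a_w = (T − C_f)/(0.85 f'_c b_w) = (2570000 − 1139812)/(0.85 × 25.8 × 315) = 207.04 mm.
M_n = C_f(d − h_f/2) + (T − C_f)(d − a_w/2) = 1139812 × (605 − 67.5) + 1430188 × (605 − 103.52) = 612.65 + 717.21 = 1329.86 × 10⁶ N·mm.
M_n = 1329.86 kN·m.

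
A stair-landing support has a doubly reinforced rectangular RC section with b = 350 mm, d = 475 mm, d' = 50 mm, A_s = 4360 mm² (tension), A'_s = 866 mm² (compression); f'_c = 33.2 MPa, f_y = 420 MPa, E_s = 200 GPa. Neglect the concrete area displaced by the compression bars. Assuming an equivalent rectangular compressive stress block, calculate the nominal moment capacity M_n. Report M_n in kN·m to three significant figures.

Assume both tension and compression steel yield.
Net tension couple steel: A_s − A'_s = 3494 mm².
a = (A_s − A'_s) f_y / (0.85 f'_c b) = 1467480/(0.85 × 33.2 × 350) = 148.58 mm.
c = a/β₁ = 148.58/0.813 = 182.76 mm; ε'_s = 0.003(c − d')/c = 0.0022 ≥ f_y/E_s = 0.0021, so compression steel does yield.
M_n = (A_s − A'_s) f_y (d − a/2) + A'_s f_y (d − d') = [1467480 × (475 − 74.29) + 363720 × (475 − 50)] × 10⁻⁶ = 588.03 + 154.58 = 742.61 kN·m.

M_n ≈ 743 kN·m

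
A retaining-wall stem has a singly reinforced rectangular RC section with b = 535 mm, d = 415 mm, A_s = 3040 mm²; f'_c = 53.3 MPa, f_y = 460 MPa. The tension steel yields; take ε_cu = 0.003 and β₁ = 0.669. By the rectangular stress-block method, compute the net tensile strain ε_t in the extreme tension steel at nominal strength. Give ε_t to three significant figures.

a = A_s f_y/(0.85 f'_c b) = 57.69 mm.
β₁ = 0.669, so c = a/β₁ = 57.69/0.669 = 86.23 mm.
From the linear strain diagram with ε_cu = 0.003: ε_t = 0.003 (d − c)/c = 0.003 × (415 − 86.23)/86.23 = 0.0114.
Since ε_t ≥ 0.005, the section is tension-controlled.

ε_t ≈ 0.0114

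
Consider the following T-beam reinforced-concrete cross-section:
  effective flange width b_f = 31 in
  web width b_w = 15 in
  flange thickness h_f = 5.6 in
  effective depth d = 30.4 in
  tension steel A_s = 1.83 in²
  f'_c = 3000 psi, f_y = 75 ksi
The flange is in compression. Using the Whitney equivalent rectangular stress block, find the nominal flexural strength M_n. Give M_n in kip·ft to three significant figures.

M_n ≈ 338 kip·ft

Tension: T = A_s f_y = 1.83 × 75 = 137.25 kips.
Try a within the flange: a = T/(0.85 f'_c b_f) = 137.25/(0.85 × 3 × 31) = 1.736 in.
Since a = 1.736 ≤ h_f = 5.6 in, the stress block lies entirely in the flange; analyse as a rectangular beam of width b_f.
M_n = T(d − a/2) = 137.25 × (30.4 − 0.868) = 4053.3 kip·in.
M_n = 4053.3/12 = 337.78 kip·ft.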